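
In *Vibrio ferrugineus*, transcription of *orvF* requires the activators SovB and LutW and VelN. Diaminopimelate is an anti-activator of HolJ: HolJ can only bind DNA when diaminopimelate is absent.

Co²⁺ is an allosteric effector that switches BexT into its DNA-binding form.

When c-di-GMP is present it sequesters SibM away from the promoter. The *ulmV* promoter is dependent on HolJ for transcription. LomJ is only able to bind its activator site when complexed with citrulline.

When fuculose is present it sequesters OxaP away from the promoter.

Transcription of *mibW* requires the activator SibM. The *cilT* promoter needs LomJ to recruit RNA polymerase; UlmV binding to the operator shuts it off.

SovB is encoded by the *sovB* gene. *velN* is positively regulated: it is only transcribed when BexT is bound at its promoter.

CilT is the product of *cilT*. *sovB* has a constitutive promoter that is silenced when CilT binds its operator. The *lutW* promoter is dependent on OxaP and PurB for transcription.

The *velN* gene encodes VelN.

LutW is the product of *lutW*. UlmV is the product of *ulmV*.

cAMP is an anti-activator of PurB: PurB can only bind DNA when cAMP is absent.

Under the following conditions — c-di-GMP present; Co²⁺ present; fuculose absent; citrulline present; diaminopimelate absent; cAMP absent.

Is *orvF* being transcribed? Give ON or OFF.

Diaminopimelate is absent, so HolJ is active.
No repressor is bound and HolJ is active, so *ulmV* is transcribed.
So UlmV is produced and active.
Citrulline is present, so LomJ is active.
With repressor UlmV bound, *cilT* is not transcribed.
So CilT is not produced.
With no repressor bound, *sovB* is transcribed.
So SovB is produced and active.
Fuculose is absent, so OxaP is active.
cAMP is absent, so PurB is active.
No repressor is bound and OxaP and PurB are active, so *lutW* is transcribed.
So LutW is produced and active.
Co²⁺ is present, so BexT is active.
No repressor is bound and BexT is active, so *velN* is transcribed.
So VelN is produced and active.
No repressor is bound and SovB and LutW and VelN are active, so *orvF* is transcribed.

ON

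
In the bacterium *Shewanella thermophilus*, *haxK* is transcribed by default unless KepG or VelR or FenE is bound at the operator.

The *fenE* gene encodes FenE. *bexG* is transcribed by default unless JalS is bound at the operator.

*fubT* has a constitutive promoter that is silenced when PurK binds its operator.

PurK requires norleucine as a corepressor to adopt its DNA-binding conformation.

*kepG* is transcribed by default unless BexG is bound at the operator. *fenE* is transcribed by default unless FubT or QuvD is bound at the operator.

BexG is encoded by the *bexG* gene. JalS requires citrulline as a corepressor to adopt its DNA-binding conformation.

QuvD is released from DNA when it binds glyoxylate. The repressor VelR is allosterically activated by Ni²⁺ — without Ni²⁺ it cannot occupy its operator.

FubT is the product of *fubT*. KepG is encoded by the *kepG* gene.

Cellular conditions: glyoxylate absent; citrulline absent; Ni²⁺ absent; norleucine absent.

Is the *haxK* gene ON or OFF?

Citrulline is absent, so JalS is inactive.
With no repressor bound, *bexG* is transcribed.
So BexG is produced and active.
With repressor BexG bound, *kepG* is not transcribed.
So KepG is not produced.
Ni²⁺ is absent, so VelR is inactive.
Norleucine is absent, so PurK is inactive.
With no repressor bound, *fubT* is transcribed.
So FubT is produced and active.
Glyoxylate is absent, so QuvD is active.
With repressor FubT bound, *fenE* is not transcribed.
So FenE is not produced.
With no repressor bound, *haxK* is transcribed.

ON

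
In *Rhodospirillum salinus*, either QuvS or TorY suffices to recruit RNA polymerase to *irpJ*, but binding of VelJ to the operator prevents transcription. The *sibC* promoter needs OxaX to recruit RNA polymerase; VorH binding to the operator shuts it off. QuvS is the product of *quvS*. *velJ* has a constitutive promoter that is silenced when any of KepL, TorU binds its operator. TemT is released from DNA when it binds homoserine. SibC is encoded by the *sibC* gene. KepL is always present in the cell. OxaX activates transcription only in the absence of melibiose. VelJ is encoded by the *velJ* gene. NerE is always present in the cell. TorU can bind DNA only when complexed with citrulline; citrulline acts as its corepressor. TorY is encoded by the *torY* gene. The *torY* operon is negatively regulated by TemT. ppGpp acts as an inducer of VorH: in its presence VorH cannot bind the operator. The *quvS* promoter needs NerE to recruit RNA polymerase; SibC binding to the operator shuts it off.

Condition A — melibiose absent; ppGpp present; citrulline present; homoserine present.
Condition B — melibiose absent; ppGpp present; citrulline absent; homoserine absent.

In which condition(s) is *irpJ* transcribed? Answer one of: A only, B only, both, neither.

A only

Condition A:
Melibiose is absent, so OxaX is active.
ppGpp is present, so VorH is inactive.
No repressor is bound and OxaX is active, so *sibC* is transcribed.
So SibC is produced and active.
NerE is produced constitutively and is active.
With repressor SibC bound, *quvS* is not transcribed.
So QuvS is not produced.
KepL is produced constitutively and is active.
Citrulline is present, so TorU is active.
With repressor KepL bound, *velJ* is not transcribed.
So VelJ is not produced.
Homoserine is present, so TemT is inactive.
With no repressor bound, *torY* is transcribed.
So TorY is produced and active.
Activator TorY is present, so *irpJ* is transcribed.
→ *irpJ* is ON in A.
Condition B:
Melibiose is absent, so OxaX is active.
ppGpp is present, so VorH is inactive.
No repressor is bound and OxaX is active, so *sibC* is transcribed.
So SibC is produced and active.
NerE is produced constitutively and is active.
With repressor SibC bound, *quvS* is not transcribed.
So QuvS is not produced.
KepL is produced constitutively and is active.
Citrulline is absent, so TorU is inactive.
With repressor KepL bound, *velJ* is not transcribed.
So VelJ is not produced.
Homoserine is absent, so TemT is active.
With repressor TemT bound, *torY* is not transcribed.
So TorY is not produced.
No activator is available at the *irpJ* promoter, so *irpJ* is not transcribed.
→ *irpJ* is OFF in B.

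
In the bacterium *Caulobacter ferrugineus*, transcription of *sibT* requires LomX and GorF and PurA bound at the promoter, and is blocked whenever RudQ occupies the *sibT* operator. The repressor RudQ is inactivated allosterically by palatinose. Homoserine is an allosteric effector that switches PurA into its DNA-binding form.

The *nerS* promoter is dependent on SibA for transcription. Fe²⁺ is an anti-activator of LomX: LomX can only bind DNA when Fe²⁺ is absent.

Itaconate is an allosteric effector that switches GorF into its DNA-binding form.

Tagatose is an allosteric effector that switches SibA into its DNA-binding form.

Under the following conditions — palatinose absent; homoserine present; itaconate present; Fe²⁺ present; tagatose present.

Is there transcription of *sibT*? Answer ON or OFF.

Fe²⁺ is present, so LomX is inactive.
Palatinose is absent, so RudQ is active.
Itaconate is present, so GorF is active.
Homoserine is present, so PurA is active.
With repressor RudQ bound, *sibT* is not transcribed.

OFF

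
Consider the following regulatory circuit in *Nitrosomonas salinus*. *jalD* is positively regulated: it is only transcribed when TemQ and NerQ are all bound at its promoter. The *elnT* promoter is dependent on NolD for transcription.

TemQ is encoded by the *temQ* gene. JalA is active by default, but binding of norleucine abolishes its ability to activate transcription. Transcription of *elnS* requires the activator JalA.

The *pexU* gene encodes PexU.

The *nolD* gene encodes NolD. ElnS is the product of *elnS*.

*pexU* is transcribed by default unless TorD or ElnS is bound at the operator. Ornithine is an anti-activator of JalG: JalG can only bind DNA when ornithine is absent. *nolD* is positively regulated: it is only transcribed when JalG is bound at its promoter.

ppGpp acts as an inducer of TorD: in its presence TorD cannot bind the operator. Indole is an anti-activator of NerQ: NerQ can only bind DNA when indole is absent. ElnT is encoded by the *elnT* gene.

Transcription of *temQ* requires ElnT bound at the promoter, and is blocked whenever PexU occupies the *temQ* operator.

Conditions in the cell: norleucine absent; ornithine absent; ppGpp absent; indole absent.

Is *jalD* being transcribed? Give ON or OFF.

Ornithine is absent, so JalG is active.
No repressor is bound and JalG is active, so *nolD* is transcribed.
So NolD is produced and active.
No repressor is bound and NolD is active, so *elnT* is transcribed.
So ElnT is produced and active.
ppGpp is absent, so TorD is active.
Norleucine is absent, so JalA is active.
No repressor is bound and JalA is active, so *elnS* is transcribed.
So ElnS is produced and active.
With repressor TorD bound, *pexU* is not transcribed.
So PexU is not produced.
No repressor is bound and ElnT is active, so *temQ* is transcribed.
So TemQ is produced and active.
Indole is absent, so NerQ is active.
No repressor is bound and TemQ and NerQ are active, so *jalD* is transcribed.

ON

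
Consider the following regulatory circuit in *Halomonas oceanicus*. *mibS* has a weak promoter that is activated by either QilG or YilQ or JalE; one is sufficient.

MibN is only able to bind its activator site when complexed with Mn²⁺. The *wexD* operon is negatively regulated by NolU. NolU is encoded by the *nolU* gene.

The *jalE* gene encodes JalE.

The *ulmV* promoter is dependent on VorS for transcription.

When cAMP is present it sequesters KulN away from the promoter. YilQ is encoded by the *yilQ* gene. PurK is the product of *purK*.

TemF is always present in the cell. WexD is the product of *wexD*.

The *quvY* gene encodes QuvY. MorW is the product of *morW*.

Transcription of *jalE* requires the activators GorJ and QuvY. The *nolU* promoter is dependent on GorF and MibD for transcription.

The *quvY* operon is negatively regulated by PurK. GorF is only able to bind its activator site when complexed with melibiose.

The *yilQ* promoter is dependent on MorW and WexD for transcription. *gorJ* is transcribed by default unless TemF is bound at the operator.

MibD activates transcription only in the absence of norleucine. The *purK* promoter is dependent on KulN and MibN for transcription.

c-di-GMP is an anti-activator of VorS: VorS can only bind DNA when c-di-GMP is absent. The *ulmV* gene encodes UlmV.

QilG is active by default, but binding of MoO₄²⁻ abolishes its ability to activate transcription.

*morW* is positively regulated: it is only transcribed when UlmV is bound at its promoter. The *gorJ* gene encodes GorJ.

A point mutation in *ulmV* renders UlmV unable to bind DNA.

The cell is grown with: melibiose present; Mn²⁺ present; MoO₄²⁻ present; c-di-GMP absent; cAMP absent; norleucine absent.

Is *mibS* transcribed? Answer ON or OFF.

MoO₄²⁻ is present, so QilG is inactive.
UlmV is non-functional in this strain, so it has no effect.
Required activator UlmV is absent, so *morW* is not transcribed.
So MorW is not produced.
Melibiose is present, so GorF is active.
Norleucine is absent, so MibD is active.
No repressor is bound and GorF and MibD are active, so *nolU* is transcribed.
So NolU is produced and active.
With repressor NolU bound, *wexD* is not transcribed.
So WexD is not produced.
Required activator MorW is absent, so *yilQ* is not transcribed.
So YilQ is not produced.
TemF is produced constitutively and is active.
With repressor TemF bound, *gorJ* is not transcribed.
So GorJ is not produced.
cAMP is absent, so KulN is active.
Mn²⁺ is present, so MibN is active.
No repressor is bound and KulN and MibN are active, so *purK* is transcribed.
So PurK is produced and active.
With repressor PurK bound, *quvY* is not transcribed.
So QuvY is not produced.
Required activator GorJ is absent, so *jalE* is not transcribed.
So JalE is not produced.
No activator is available at the *mibS* promoter, so *mibS* is not transcribed.

OFF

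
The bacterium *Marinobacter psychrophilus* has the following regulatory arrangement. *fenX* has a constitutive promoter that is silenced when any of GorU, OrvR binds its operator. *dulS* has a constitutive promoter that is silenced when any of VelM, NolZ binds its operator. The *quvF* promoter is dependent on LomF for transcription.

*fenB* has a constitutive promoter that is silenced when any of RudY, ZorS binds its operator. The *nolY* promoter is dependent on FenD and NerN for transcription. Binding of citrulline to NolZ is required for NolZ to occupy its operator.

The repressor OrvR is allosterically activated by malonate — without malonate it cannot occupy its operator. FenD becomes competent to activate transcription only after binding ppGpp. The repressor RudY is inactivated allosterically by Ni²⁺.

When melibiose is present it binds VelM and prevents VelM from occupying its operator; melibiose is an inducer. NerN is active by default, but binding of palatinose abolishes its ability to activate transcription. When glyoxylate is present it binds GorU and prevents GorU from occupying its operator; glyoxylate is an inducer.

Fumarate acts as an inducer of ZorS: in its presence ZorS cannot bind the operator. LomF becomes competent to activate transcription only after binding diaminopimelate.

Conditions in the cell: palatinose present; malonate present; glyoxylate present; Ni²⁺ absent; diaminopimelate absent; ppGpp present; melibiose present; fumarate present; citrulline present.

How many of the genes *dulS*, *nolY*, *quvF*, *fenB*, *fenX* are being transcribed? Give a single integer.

Melibiose is present, so VelM is inactive.
Citrulline is present, so NolZ is active.
With repressor NolZ bound, *dulS* is not transcribed.
→ *dulS* is OFF.
ppGpp is present, so FenD is active.
Palatinose is present, so NerN is inactive.
Required activator NerN is absent, so *nolY* is not transcribed.
→ *nolY* is OFF.
Diaminopimelate is absent, so LomF is inactive.
Required activator LomF is absent, so *quvF* is not transcribed.
→ *quvF* is OFF.
Ni²⁺ is absent, so RudY is active.
Fumarate is present, so ZorS is inactive.
With repressor RudY bound, *fenB* is not transcribed.
→ *fenB* is OFF.
Glyoxylate is present, so GorU is inactive.
Malonate is present, so OrvR is active.
With repressor OrvR bound, *fenX* is not transcribed.
→ *fenX* is OFF.
0 of the 5 genes are transcribed.

0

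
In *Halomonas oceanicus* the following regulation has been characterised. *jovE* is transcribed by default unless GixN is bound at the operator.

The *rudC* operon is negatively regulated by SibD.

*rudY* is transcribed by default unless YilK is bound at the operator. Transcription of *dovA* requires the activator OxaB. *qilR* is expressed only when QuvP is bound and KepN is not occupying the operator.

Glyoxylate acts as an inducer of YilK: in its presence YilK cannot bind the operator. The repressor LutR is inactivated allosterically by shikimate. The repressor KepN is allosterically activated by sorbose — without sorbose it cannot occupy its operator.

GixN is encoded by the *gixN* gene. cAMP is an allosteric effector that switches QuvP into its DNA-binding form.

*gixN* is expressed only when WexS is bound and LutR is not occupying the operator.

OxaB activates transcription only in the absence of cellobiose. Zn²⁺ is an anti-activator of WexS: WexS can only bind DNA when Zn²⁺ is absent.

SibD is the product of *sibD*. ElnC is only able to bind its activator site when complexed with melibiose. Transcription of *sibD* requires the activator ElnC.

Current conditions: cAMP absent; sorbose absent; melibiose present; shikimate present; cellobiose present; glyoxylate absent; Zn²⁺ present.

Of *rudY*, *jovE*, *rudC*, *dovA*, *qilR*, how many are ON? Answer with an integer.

1

Glyoxylate is absent, so YilK is active.
With repressor YilK bound, *rudY* is not transcribed.
→ *rudY* is OFF.
Zn²⁺ is present, so WexS is inactive.
Shikimate is present, so LutR is inactive.
Required activator WexS is absent, so *gixN* is not transcribed.
So GixN is not produced.
With no repressor bound, *jovE* is transcribed.
→ *jovE* is ON.
Melibiose is present, so ElnC is active.
No repressor is bound and ElnC is active, so *sibD* is transcribed.
So SibD is produced and active.
With repressor SibD bound, *rudC* is not transcribed.
→ *rudC* is OFF.
Cellobiose is present, so OxaB is inactive.
Required activator OxaB is absent, so *dovA* is not transcribed.
→ *dovA* is OFF.
cAMP is absent, so QuvP is inactive.
Sorbose is absent, so KepN is inactive.
Required activator QuvP is absent, so *qilR* is not transcribed.
→ *qilR* is OFF.
1 of the 5 genes is transcribed.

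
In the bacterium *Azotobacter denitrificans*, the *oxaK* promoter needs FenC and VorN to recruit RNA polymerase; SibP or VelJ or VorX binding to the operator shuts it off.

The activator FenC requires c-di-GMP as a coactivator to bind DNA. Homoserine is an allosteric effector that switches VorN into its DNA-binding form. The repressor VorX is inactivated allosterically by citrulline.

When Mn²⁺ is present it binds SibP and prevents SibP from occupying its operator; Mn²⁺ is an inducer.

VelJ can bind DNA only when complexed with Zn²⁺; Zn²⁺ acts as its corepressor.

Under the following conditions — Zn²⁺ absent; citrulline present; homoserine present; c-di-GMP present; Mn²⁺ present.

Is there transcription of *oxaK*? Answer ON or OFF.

ON

c-di-GMP is present, so FenC is active.
Mn²⁺ is present, so SibP is inactive.
Homoserine is present, so VorN is active.
Zn²⁺ is absent, so VelJ is inactive.
Citrulline is present, so VorX is inactive.
No repressor is bound and FenC and VorN are active, so *oxaK* is transcribed.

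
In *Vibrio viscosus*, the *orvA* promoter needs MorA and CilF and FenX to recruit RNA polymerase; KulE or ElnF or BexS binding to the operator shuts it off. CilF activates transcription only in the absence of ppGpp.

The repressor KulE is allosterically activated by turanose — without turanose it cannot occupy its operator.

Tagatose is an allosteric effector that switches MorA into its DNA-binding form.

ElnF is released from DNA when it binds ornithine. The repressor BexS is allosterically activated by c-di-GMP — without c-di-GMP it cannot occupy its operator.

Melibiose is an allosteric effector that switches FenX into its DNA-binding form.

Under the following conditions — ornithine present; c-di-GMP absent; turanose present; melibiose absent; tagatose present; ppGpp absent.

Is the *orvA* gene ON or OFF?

Tagatose is present, so MorA is active.
Turanose is present, so KulE is active.
ppGpp is absent, so CilF is active.
Ornithine is present, so ElnF is inactive.
c-di-GMP is absent, so BexS is inactive.
Melibiose is absent, so FenX is inactive.
With repressor KulE bound, *orvA* is not transcribed.

OFF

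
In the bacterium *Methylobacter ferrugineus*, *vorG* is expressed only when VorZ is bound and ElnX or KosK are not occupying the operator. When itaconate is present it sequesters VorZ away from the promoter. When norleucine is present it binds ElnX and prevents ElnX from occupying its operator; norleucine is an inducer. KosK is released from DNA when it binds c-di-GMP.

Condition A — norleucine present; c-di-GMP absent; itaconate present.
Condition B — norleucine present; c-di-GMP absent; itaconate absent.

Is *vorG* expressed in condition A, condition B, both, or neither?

neither

Condition A:
Norleucine is present, so ElnX is inactive.
c-di-GMP is absent, so KosK is active.
Itaconate is present, so VorZ is inactive.
With repressor KosK bound, *vorG* is not transcribed.
→ *vorG* is OFF in A.
Condition B:
Norleucine is present, so ElnX is inactive.
c-di-GMP is absent, so KosK is active.
Itaconate is absent, so VorZ is active.
With repressor KosK bound, *vorG* is not transcribed.
→ *vorG* is OFF in B.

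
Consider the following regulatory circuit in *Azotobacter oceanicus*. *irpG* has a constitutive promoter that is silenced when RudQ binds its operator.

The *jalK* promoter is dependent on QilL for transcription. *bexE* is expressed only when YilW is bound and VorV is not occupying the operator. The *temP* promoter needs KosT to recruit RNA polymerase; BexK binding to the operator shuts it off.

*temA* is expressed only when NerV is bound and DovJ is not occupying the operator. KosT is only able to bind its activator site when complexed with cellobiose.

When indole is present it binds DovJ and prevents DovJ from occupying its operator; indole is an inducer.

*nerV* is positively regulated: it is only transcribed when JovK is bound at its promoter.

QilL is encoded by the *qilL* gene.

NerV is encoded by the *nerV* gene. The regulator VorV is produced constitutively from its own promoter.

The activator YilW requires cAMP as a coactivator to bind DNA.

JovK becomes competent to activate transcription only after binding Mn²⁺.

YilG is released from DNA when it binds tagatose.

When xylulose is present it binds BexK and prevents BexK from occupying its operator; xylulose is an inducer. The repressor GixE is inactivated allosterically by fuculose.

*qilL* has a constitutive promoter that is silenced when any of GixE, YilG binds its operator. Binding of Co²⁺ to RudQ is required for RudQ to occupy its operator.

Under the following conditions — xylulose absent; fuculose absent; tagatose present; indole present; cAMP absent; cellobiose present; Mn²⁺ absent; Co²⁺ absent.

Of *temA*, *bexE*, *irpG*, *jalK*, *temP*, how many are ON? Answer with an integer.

1

Mn²⁺ is absent, so JovK is inactive.
Required activator JovK is absent, so *nerV* is not transcribed.
So NerV is not produced.
Indole is present, so DovJ is inactive.
Required activator NerV is absent, so *temA* is not transcribed.
→ *temA* is OFF.
cAMP is absent, so YilW is inactive.
VorV is produced constitutively and is active.
With repressor VorV bound, *bexE* is not transcribed.
→ *bexE* is OFF.
Co²⁺ is absent, so RudQ is inactive.
With no repressor bound, *irpG* is transcribed.
→ *irpG* is ON.
Fuculose is absent, so GixE is active.
Tagatose is present, so YilG is inactive.
With repressor GixE bound, *qilL* is not transcribed.
So QilL is not produced.
Required activator QilL is absent, so *jalK* is not transcribed.
→ *jalK* is OFF.
Xylulose is absent, so BexK is active.
Cellobiose is present, so KosT is active.
With repressor BexK bound, *temP* is not transcribed.
→ *temP* is OFF.
1 of the 5 genes is transcribed.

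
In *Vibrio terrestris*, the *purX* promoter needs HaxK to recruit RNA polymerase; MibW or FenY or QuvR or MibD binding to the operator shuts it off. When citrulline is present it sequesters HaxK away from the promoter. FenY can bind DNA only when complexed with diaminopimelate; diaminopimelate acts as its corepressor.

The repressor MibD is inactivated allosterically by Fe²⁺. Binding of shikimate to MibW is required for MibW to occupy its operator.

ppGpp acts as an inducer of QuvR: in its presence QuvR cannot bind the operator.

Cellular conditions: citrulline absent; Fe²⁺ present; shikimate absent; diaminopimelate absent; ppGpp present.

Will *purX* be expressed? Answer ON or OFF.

ON

Shikimate is absent, so MibW is inactive.
Citrulline is absent, so HaxK is active.
Diaminopimelate is absent, so FenY is inactive.
ppGpp is present, so QuvR is inactive.
Fe²⁺ is present, so MibD is inactive.
No repressor is bound and HaxK is active, so *purX* is transcribed.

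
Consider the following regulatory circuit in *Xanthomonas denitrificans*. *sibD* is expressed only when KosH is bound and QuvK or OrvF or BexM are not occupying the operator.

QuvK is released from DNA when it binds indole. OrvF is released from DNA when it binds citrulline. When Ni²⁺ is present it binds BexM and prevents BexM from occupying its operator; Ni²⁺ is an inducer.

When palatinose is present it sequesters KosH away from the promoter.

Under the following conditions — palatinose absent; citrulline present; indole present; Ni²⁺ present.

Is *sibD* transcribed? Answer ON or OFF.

ON

Indole is present, so QuvK is inactive.
Citrulline is present, so OrvF is inactive.
Palatinose is absent, so KosH is active.
Ni²⁺ is present, so BexM is inactive.
No repressor is bound and KosH is active, so *sibD* is transcribed.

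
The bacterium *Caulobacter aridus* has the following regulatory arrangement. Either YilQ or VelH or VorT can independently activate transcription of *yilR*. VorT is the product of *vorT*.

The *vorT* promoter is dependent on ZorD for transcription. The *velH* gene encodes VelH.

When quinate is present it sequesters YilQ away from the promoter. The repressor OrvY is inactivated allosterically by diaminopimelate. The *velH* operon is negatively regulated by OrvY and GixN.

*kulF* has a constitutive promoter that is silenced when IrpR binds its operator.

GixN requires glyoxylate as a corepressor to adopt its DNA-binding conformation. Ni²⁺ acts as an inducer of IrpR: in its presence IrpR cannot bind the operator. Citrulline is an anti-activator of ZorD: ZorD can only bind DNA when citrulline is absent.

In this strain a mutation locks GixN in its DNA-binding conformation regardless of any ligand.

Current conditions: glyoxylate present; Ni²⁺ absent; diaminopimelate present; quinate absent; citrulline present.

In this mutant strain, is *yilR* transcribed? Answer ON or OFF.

Quinate is absent, so YilQ is active.
Diaminopimelate is present, so OrvY is inactive.
GixN is constitutively active in this strain.
With repressor GixN bound, *velH* is not transcribed.
So VelH is not produced.
Citrulline is present, so ZorD is inactive.
Required activator ZorD is absent, so *vorT* is not transcribed.
So VorT is not produced.
Activator YilQ is present, so *yilR* is transcribed.

ON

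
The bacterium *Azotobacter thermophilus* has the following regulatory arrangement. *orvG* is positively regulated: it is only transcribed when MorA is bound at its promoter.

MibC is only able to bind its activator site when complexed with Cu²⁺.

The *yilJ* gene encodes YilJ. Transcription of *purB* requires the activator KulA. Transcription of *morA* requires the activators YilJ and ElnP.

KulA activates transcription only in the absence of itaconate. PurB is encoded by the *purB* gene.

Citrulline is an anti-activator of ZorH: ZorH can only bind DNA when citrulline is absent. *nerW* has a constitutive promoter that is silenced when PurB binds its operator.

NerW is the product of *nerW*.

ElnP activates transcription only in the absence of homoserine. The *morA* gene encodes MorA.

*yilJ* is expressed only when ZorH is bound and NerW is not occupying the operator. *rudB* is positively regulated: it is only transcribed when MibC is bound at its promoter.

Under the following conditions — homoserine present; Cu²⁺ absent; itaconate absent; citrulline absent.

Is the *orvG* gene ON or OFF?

Itaconate is absent, so KulA is active.
No repressor is bound and KulA is active, so *purB* is transcribed.
So PurB is produced and active.
With repressor PurB bound, *nerW* is not transcribed.
So NerW is not produced.
Citrulline is absent, so ZorH is active.
No repressor is bound and ZorH is active, so *yilJ* is transcribed.
So YilJ is produced and active.
Homoserine is present, so ElnP is inactive.
Required activator ElnP is absent, so *morA* is not transcribed.
So MorA is not produced.
Required activator MorA is absent, so *orvG* is not transcribed.

OFF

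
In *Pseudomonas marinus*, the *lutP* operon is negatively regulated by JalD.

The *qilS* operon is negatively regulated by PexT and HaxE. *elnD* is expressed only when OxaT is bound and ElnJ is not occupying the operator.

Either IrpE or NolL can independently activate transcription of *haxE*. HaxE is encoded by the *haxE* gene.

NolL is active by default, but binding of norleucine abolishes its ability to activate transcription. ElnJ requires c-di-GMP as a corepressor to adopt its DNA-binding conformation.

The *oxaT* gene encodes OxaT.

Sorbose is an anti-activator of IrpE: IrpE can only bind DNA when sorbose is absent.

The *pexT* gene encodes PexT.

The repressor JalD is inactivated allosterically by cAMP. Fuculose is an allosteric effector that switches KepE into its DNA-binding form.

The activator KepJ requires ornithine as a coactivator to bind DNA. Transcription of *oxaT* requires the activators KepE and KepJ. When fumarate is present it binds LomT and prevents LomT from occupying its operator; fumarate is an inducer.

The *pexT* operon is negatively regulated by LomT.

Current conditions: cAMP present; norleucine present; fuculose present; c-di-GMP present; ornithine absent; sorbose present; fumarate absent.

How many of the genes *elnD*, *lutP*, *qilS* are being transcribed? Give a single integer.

Fuculose is present, so KepE is active.
Ornithine is absent, so KepJ is inactive.
Required activator KepJ is absent, so *oxaT* is not transcribed.
So OxaT is not produced.
c-di-GMP is present, so ElnJ is active.
With repressor ElnJ bound, *elnD* is not transcribed.
→ *elnD* is OFF.
cAMP is present, so JalD is inactive.
With no repressor bound, *lutP* is transcribed.
→ *lutP* is ON.
Fumarate is absent, so LomT is active.
With repressor LomT bound, *pexT* is not transcribed.
So PexT is not produced.
Sorbose is present, so IrpE is inactive.
Norleucine is present, so NolL is inactive.
No activator is available at the *haxE* promoter, so *haxE* is not transcribed.
So HaxE is not produced.
With no repressor bound, *qilS* is transcribed.
→ *qilS* is ON.
2 of the 3 genes are transcribed.

2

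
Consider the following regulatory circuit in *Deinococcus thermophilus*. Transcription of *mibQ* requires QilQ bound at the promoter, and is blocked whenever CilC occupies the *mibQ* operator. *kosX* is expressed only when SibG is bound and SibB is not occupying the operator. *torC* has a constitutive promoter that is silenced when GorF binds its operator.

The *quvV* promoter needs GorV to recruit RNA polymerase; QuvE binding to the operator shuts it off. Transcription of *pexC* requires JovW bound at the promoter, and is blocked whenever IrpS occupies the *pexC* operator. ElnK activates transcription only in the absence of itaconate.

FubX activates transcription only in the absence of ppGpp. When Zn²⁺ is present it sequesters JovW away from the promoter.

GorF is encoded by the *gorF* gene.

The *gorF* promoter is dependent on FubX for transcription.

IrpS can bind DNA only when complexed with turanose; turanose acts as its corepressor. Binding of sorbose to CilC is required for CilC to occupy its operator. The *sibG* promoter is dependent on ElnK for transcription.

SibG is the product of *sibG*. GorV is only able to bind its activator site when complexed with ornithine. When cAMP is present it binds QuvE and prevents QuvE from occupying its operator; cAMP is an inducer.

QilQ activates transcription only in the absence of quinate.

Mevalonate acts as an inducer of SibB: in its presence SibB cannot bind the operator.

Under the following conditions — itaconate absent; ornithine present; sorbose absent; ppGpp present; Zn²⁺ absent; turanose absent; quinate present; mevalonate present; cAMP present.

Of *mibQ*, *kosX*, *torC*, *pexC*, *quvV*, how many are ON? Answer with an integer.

4

Sorbose is absent, so CilC is inactive.
Quinate is present, so QilQ is inactive.
Required activator QilQ is absent, so *mibQ* is not transcribed.
→ *mibQ* is OFF.
Mevalonate is present, so SibB is inactive.
Itaconate is absent, so ElnK is active.
No repressor is bound and ElnK is active, so *sibG* is transcribed.
So SibG is produced and active.
No repressor is bound and SibG is active, so *kosX* is transcribed.
→ *kosX* is ON.
ppGpp is present, so FubX is inactive.
Required activator FubX is absent, so *gorF* is not transcribed.
So GorF is not produced.
With no repressor bound, *torC* is transcribed.
→ *torC* is ON.
Turanose is absent, so IrpS is inactive.
Zn²⁺ is absent, so JovW is active.
No repressor is bound and JovW is active, so *pexC* is transcribed.
→ *pexC* is ON.
Ornithine is present, so GorV is active.
cAMP is present, so QuvE is inactive.
No repressor is bound and GorV is active, so *quvV* is transcribed.
→ *quvV* is ON.
4 of the 5 genes are transcribed.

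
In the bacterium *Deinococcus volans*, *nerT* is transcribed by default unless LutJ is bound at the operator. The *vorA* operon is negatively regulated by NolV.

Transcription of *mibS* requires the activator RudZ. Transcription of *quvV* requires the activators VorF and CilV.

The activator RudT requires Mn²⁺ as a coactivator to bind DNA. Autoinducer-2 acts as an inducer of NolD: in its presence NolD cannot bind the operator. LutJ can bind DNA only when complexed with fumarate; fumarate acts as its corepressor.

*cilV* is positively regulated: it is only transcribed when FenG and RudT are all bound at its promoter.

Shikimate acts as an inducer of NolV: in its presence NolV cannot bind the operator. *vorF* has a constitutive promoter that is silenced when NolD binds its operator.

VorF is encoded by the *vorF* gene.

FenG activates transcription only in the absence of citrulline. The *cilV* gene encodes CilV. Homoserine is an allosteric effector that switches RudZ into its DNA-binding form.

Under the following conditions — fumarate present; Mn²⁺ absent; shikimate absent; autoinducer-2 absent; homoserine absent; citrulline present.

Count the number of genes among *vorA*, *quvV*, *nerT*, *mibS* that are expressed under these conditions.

0

Shikimate is absent, so NolV is active.
With repressor NolV bound, *vorA* is not transcribed.
→ *vorA* is OFF.
Autoinducer-2 is absent, so NolD is active.
With repressor NolD bound, *vorF* is not transcribed.
So VorF is not produced.
Citrulline is present, so FenG is inactive.
Mn²⁺ is absent, so RudT is inactive.
Required activator FenG is absent, so *cilV* is not transcribed.
So CilV is not produced.
Required activator VorF is absent, so *quvV* is not transcribed.
→ *quvV* is OFF.
Fumarate is present, so LutJ is active.
With repressor LutJ bound, *nerT* is not transcribed.
→ *nerT* is OFF.
Homoserine is absent, so RudZ is inactive.
Required activator RudZ is absent, so *mibS* is not transcribed.
→ *mibS* is OFF.
0 of the 4 genes are transcribed.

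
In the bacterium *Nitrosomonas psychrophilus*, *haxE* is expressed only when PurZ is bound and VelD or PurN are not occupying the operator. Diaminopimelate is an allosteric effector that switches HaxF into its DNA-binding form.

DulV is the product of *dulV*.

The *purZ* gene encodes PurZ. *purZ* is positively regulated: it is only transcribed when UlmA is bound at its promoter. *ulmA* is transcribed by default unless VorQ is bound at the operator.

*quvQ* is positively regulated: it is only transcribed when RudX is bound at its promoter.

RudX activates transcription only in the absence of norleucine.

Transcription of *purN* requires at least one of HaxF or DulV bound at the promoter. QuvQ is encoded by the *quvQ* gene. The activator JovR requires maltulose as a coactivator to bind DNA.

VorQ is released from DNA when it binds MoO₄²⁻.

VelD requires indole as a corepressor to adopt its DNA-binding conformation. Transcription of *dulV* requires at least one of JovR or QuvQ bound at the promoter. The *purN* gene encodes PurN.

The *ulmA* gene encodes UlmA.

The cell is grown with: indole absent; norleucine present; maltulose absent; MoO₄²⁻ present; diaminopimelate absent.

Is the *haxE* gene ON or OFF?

Indole is absent, so VelD is inactive.
MoO₄²⁻ is present, so VorQ is inactive.
With no repressor bound, *ulmA* is transcribed.
So UlmA is produced and active.
No repressor is bound and UlmA is active, so *purZ* is transcribed.
So PurZ is produced and active.
Diaminopimelate is absent, so HaxF is inactive.
Maltulose is absent, so JovR is inactive.
Norleucine is present, so RudX is inactive.
Required activator RudX is absent, so *quvQ* is not transcribed.
So QuvQ is not produced.
No activator is available at the *dulV* promoter, so *dulV* is not transcribed.
So DulV is not produced.
No activator is available at the *purN* promoter, so *purN* is not transcribed.
So PurN is not produced.
No repressor is bound and PurZ is active, so *haxE* is transcribed.

ON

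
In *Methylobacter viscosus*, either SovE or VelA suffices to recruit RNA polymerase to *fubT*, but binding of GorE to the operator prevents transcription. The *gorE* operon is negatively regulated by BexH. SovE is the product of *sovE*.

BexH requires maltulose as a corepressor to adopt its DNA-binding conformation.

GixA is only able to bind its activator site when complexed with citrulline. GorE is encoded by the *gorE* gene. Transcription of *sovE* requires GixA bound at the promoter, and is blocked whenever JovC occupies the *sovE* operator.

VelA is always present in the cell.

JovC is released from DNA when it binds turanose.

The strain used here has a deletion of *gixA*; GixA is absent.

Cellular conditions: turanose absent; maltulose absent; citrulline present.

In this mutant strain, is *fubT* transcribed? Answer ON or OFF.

GixA is non-functional in this strain, so it has no effect.
Turanose is absent, so JovC is active.
With repressor JovC bound, *sovE* is not transcribed.
So SovE is not produced.
VelA is produced constitutively and is active.
Maltulose is absent, so BexH is inactive.
With no repressor bound, *gorE* is transcribed.
So GorE is produced and active.
With repressor GorE bound, *fubT* is not transcribed.

OFF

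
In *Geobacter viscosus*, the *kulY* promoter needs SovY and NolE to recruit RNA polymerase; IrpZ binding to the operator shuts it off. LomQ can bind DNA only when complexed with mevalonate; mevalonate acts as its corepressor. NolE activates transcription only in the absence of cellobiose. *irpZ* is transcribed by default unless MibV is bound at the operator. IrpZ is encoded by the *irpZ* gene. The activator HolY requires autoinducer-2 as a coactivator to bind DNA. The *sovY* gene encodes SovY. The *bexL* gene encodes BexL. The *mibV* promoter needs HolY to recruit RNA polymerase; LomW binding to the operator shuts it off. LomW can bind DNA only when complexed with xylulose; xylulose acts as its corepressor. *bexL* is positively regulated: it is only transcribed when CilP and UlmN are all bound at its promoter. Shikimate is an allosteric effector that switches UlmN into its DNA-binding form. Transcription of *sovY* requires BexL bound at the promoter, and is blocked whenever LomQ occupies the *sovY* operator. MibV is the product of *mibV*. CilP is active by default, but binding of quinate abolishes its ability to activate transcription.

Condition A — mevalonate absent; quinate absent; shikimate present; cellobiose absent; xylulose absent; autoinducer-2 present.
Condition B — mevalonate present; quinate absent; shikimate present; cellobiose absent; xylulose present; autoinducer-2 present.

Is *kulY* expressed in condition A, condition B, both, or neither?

A only

Condition A:
Mevalonate is absent, so LomQ is inactive.
Quinate is absent, so CilP is active.
Shikimate is present, so UlmN is active.
No repressor is bound and CilP and UlmN are active, so *bexL* is transcribed.
So BexL is produced and active.
No repressor is bound and BexL is active, so *sovY* is transcribed.
So SovY is produced and active.
Cellobiose is absent, so NolE is active.
Xylulose is absent, so LomW is inactive.
Autoinducer-2 is present, so HolY is active.
No repressor is bound and HolY is active, so *mibV* is transcribed.
So MibV is produced and active.
With repressor MibV bound, *irpZ* is not transcribed.
So IrpZ is not produced.
No repressor is bound and SovY and NolE are active, so *kulY* is transcribed.
→ *kulY* is ON in A.
Condition B:
Mevalonate is present, so LomQ is active.
Quinate is absent, so CilP is active.
Shikimate is present, so UlmN is active.
No repressor is bound and CilP and UlmN are active, so *bexL* is transcribed.
So BexL is produced and active.
With repressor LomQ bound, *sovY* is not transcribed.
So SovY is not produced.
Cellobiose is absent, so NolE is active.
Xylulose is present, so LomW is active.
Autoinducer-2 is present, so HolY is active.
With repressor LomW bound, *mibV* is not transcribed.
So MibV is not produced.
With no repressor bound, *irpZ* is transcribed.
So IrpZ is produced and active.
With repressor IrpZ bound, *kulY* is not transcribed.
→ *kulY* is OFF in B.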